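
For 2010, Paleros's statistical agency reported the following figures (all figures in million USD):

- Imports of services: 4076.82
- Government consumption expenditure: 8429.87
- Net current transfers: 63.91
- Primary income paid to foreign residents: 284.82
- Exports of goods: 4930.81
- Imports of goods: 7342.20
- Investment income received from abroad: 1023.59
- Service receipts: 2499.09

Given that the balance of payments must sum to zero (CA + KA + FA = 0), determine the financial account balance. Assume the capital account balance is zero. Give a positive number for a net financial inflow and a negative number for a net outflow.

Goods balance = 4930.81 - 7342.20 = -2411.39
Services balance = 2499.09 - 4076.82 = -1577.73
Trade balance (goods + services) = -2411.39 + (-1577.73) = -3989.12
Net primary income = 1023.59 - 284.82 = 738.77
Net secondary income = 63.91
Current account = -3989.12 + 738.77 + 63.91 = -3186.44
Financial account = -(-3186.44) = 3186.44

3186.44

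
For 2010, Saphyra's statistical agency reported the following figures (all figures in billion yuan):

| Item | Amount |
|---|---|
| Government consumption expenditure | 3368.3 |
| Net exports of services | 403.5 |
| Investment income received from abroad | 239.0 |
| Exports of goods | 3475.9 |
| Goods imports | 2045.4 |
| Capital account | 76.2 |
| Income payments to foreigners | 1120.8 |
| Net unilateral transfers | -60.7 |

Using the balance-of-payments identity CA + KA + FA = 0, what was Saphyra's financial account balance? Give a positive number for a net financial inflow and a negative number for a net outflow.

-967.7

Goods balance = 3475.9 - 2045.4 = 1430.5
Services balance = 403.5
Trade balance (goods + services) = 1430.5 + 403.5 = 1834.0
Net primary income = 239.0 - 1120.8 = -881.8
Net secondary income = -60.7
Current account = 1834.0 + (-881.8) + (-60.7) = 891.5
Financial account = -(891.5 + 76.2) = -967.7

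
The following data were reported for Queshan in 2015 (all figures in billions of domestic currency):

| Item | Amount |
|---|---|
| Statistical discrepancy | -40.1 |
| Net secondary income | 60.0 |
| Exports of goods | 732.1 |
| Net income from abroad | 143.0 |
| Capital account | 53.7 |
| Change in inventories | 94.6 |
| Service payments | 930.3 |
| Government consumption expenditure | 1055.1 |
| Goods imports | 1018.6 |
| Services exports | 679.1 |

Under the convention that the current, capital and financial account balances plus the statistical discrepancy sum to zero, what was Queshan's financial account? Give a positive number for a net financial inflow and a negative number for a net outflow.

321.1

Goods balance = 732.1 - 1018.6 = -286.5
Services balance = 679.1 - 930.3 = -251.2
Trade balance (goods + services) = -286.5 + (-251.2) = -537.7
Net primary income = 143.0
Net secondary income = 60.0
Current account = -537.7 + 143.0 + 60.0 = -334.7
Financial account = -(-334.7 + 53.7 + (-40.1)) = 321.1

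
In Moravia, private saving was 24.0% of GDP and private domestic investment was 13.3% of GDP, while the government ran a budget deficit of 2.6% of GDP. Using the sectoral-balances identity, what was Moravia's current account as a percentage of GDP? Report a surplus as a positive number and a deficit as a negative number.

By the sectoral-balances identity, CA = (S_private - I) + (T - G).
Private balance = 24.0 - 13.3 = 10.7
Government balance (T - G) = -2.6
CA = 10.7 + (-2.6) = 8.1

8.1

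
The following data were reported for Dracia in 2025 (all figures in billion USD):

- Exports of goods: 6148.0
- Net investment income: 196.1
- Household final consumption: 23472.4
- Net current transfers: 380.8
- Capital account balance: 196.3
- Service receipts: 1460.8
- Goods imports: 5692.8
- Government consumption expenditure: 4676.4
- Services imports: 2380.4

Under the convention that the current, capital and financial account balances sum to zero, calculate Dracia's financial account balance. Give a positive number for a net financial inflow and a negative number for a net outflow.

Goods balance = 6148.0 - 5692.8 = 455.2
Services balance = 1460.8 - 2380.4 = -919.6
Trade balance (goods + services) = 455.2 + (-919.6) = -464.4
Net primary income = 196.1
Net secondary income = 380.8
Current account = -464.4 + 196.1 + 380.8 = 112.5
Financial account = -(112.5 + 196.3) = -308.8

-308.8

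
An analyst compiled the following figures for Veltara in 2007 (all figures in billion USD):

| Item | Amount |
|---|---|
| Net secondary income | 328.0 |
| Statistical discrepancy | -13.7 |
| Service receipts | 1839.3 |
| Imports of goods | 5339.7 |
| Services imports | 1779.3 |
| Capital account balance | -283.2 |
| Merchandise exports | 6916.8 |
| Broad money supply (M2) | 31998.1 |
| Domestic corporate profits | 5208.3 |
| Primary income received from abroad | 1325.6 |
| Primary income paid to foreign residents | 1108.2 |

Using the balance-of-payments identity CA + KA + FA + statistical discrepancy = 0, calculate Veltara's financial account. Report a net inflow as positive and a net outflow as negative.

Goods balance = 6916.8 - 5339.7 = 1577.1
Services balance = 1839.3 - 1779.3 = 60.0
Trade balance (goods + services) = 1577.1 + 60.0 = 1637.1
Net primary income = 1325.6 - 1108.2 = 217.4
Net secondary income = 328.0
Current account = 1637.1 + 217.4 + 328.0 = 2182.5
Financial account = -(2182.5 + (-283.2) + (-13.7)) = -1885.6

-1885.6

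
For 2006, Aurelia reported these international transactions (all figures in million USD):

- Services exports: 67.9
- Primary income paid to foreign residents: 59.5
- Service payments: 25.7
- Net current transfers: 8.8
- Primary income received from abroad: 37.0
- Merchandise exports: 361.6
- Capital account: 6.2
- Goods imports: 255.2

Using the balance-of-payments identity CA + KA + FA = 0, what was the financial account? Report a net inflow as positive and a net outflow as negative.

-141.1

Goods balance = 361.6 - 255.2 = 106.4
Services balance = 67.9 - 25.7 = 42.2
Trade balance (goods + services) = 106.4 + 42.2 = 148.6
Net primary income = 37.0 - 59.5 = -22.5
Net secondary income = 8.8
Current account = 148.6 + (-22.5) + 8.8 = 134.9
Financial account = -(134.9 + 6.2) = -141.1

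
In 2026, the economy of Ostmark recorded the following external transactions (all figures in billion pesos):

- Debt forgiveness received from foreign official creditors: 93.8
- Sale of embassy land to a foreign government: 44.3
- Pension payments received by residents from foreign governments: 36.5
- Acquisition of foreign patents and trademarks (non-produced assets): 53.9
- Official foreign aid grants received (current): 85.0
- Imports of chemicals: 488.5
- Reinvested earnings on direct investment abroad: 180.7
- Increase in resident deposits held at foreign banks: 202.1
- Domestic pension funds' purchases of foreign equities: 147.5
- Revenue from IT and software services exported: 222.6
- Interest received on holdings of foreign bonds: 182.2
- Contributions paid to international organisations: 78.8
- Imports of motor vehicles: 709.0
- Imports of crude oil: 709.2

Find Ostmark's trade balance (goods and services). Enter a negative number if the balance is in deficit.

Goods: -488.5 - 709.2 - 709.0 = -1906.7
Services: 222.6
Trade balance = -1906.7 + 222.6 = -1684.1
(Excluded from the trade balance — capital account: debt forgiveness received from foreign official creditors 93.8, sale of embassy land to a foreign government 44.3, acquisition of foreign patents and trademarks (non-produced assets) 53.9; secondary income: pension payments received by residents from foreign governments 36.5, official foreign aid grants received (current) 85.0, contributions paid to international organisations 78.8; primary income: reinvested earnings on direct investment abroad 180.7, interest received on holdings of foreign bonds 182.2; financial account: increase in resident deposits held at foreign banks 202.1, domestic pension funds' purchases of foreign equities 147.5.)

-1684.1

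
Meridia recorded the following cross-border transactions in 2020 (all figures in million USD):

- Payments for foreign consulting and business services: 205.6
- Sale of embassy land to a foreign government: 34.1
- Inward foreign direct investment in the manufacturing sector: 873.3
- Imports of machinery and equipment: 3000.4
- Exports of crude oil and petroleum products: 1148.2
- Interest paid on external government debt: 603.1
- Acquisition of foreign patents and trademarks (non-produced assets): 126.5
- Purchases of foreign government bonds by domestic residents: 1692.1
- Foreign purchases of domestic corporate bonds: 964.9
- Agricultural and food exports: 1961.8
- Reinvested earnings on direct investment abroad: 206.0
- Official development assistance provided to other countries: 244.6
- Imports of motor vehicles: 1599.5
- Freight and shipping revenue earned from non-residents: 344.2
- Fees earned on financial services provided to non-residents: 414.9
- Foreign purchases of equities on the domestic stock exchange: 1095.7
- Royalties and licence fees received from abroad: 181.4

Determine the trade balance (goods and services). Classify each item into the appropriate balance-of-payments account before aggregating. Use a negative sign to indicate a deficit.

Goods: 1961.8 - 1599.5 - 3000.4 + 1148.2 = -1489.9
Services: 181.4 + 344.2 + 414.9 - 205.6 = 734.9
Trade balance = -1489.9 + 734.9 = -755.0
(Excluded from the trade balance — capital account: sale of embassy land to a foreign government 34.1, acquisition of foreign patents and trademarks (non-produced assets) 126.5; financial account: inward foreign direct investment in the manufacturing sector 873.3, purchases of foreign government bonds by domestic residents 1692.1, foreign purchases of domestic corporate bonds 964.9, foreign purchases of equities on the domestic stock exchange 1095.7; primary income: interest paid on external government debt 603.1, reinvested earnings on direct investment abroad 206.0; secondary income: official development assistance provided to other countries 244.6.)

-755.0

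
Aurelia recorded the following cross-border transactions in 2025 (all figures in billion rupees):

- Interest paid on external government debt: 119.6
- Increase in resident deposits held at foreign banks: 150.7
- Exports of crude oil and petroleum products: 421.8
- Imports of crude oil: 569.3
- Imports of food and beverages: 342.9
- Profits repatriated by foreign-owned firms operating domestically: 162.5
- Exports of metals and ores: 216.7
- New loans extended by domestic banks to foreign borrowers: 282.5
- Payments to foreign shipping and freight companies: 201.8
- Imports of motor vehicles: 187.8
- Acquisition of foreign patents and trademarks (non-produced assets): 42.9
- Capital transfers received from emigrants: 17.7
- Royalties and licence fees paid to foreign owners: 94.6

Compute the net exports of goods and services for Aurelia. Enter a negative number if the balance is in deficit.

Goods: -569.3 + 216.7 + 421.8 - 187.8 - 342.9 = -461.5
Services: -201.8 - 94.6 = -296.4
Trade balance = -461.5 + (-296.4) = -757.9
(Excluded from the trade balance — primary income: interest paid on external government debt 119.6, profits repatriated by foreign-owned firms operating domestically 162.5; financial account: increase in resident deposits held at foreign banks 150.7, new loans extended by domestic banks to foreign borrowers 282.5; capital account: acquisition of foreign patents and trademarks (non-produced assets) 42.9, capital transfers received from emigrants 17.7.)

-757.9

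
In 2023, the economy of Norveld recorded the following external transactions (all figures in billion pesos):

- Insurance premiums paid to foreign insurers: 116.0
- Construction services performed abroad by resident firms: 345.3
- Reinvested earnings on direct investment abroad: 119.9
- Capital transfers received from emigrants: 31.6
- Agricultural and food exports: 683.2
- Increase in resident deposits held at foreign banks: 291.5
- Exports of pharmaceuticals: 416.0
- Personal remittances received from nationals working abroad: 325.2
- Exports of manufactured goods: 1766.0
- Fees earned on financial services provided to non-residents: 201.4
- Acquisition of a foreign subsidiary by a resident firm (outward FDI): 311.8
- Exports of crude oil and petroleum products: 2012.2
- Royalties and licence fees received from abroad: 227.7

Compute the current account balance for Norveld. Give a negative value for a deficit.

5980.9

Goods: 1766.0 + 416.0 + 683.2 + 2012.2 = 4877.4
Services: 227.7 + 201.4 + 345.3 - 116.0 = 658.4
Primary income: 119.9
Secondary income: 325.2
Current account = 4877.4 + 658.4 + 119.9 + 325.2 = 5980.9
(Excluded from the current account — capital account: capital transfers received from emigrants 31.6; financial account: increase in resident deposits held at foreign banks 291.5, acquisition of a foreign subsidiary by a resident firm (outward FDI) 311.8.)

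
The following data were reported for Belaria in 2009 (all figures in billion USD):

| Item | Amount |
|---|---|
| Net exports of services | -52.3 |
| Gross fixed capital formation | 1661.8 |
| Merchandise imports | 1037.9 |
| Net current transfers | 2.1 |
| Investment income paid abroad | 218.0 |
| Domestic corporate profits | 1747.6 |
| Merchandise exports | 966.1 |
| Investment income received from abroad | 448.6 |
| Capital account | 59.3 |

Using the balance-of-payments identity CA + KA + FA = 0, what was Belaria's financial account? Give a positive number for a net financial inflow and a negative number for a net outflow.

-167.9

Goods balance = 966.1 - 1037.9 = -71.8
Services balance = -52.3
Trade balance (goods + services) = -71.8 + (-52.3) = -124.1
Net primary income = 448.6 - 218.0 = 230.6
Net secondary income = 2.1
Current account = -124.1 + 230.6 + 2.1 = 108.6
Financial account = -(108.6 + 59.3) = -167.9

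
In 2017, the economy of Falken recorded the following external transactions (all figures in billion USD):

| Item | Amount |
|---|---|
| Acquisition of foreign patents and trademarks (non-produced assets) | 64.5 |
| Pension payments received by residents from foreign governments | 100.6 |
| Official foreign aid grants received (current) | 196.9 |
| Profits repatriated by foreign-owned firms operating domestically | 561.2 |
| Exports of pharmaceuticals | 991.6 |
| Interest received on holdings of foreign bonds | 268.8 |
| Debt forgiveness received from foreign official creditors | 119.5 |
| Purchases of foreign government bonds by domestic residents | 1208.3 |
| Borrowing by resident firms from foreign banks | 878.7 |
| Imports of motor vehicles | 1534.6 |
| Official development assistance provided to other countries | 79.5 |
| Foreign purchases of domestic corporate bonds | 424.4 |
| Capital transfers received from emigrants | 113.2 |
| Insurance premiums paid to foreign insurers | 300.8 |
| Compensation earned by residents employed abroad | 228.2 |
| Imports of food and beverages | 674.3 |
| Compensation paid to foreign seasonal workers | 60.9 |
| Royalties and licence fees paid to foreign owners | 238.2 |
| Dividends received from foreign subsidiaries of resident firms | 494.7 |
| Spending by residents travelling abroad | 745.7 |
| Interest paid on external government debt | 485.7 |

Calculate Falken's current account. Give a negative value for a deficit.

-2400.1

Goods: -1534.6 + 991.6 - 674.3 = -1217.3
Services: -238.2 - 300.8 - 745.7 = -1284.7
Primary income: -60.9 - 485.7 + 494.7 - 561.2 + 228.2 + 268.8 = -116.1
Secondary income: 196.9 + 100.6 - 79.5 = 218.0
Current account = (-1217.3) + (-1284.7) + (-116.1) + 218.0 = -2400.1
(Excluded from the current account — capital account: acquisition of foreign patents and trademarks (non-produced assets) 64.5, debt forgiveness received from foreign official creditors 119.5, capital transfers received from emigrants 113.2; financial account: purchases of foreign government bonds by domestic residents 1208.3, borrowing by resident firms from foreign banks 878.7, foreign purchases of domestic corporate bonds 424.4.)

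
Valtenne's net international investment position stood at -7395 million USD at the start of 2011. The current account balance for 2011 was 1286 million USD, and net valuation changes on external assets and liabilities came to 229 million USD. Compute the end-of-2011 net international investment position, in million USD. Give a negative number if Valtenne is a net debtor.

-5880

Change in NIIP = current account + net valuation change = 1286 + 229 = 1515
End-of-year NIIP = -7395 + 1515 = -5880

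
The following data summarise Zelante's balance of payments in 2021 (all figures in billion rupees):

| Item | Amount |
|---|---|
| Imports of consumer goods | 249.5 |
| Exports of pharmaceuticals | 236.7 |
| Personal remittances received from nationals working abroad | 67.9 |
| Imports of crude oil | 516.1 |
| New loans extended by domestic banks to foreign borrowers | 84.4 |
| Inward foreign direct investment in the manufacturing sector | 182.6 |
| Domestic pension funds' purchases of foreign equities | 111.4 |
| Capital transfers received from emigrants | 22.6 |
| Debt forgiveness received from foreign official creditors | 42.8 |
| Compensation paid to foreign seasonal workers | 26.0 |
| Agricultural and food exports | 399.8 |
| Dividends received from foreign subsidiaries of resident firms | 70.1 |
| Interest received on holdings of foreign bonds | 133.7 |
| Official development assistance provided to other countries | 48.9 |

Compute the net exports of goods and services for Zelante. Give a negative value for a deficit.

-129.1

Goods: 236.7 + 399.8 - 516.1 - 249.5 = -129.1
Trade balance = -129.1 + 0.0 = -129.1
(Excluded from the trade balance — secondary income: personal remittances received from nationals working abroad 67.9, official development assistance provided to other countries 48.9; financial account: new loans extended by domestic banks to foreign borrowers 84.4, inward foreign direct investment in the manufacturing sector 182.6, domestic pension funds' purchases of foreign equities 111.4; capital account: capital transfers received from emigrants 22.6, debt forgiveness received from foreign official creditors 42.8; primary income: compensation paid to foreign seasonal workers 26.0, dividends received from foreign subsidiaries of resident firms 70.1, interest received on holdings of foreign bonds 133.7.)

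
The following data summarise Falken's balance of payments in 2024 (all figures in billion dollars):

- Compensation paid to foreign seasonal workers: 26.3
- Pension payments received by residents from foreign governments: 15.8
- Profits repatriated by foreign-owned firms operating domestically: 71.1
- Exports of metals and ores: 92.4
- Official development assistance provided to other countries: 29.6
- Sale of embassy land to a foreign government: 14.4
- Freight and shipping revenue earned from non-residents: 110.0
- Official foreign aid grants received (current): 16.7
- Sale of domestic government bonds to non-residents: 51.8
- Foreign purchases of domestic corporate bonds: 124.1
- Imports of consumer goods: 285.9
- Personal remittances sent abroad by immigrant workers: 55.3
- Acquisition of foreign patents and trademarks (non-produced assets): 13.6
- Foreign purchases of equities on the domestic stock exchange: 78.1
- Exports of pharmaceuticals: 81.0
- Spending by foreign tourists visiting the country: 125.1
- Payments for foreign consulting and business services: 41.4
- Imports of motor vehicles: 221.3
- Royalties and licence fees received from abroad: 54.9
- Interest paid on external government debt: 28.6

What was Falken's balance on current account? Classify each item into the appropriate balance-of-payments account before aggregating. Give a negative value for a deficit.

-263.6

Goods: -221.3 + 81.0 + 92.4 - 285.9 = -333.8
Services: 54.9 + 125.1 - 41.4 + 110.0 = 248.6
Primary income: -71.1 - 28.6 - 26.3 = -126.0
Secondary income: -29.6 + 16.7 - 55.3 + 15.8 = -52.4
Current account = (-333.8) + 248.6 + (-126.0) + (-52.4) = -263.6
(Excluded from the current account — capital account: sale of embassy land to a foreign government 14.4, acquisition of foreign patents and trademarks (non-produced assets) 13.6; financial account: sale of domestic government bonds to non-residents 51.8, foreign purchases of domestic corporate bonds 124.1, foreign purchases of equities on the domestic stock exchange 78.1.)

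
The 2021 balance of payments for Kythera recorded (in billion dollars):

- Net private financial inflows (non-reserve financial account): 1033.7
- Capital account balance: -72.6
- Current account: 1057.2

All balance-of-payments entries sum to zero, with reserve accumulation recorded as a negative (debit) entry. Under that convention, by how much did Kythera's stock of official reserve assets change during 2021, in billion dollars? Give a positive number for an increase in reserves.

Official reserve transactions balance = -(1057.2 + (-72.6) + 1033.7) = -2018.3
An accumulation of reserves is recorded as a debit (negative entry), so the change in the stock of reserves is the negative of that balance.
Change in official reserves = -(-2018.3) = 2018.3

2018.3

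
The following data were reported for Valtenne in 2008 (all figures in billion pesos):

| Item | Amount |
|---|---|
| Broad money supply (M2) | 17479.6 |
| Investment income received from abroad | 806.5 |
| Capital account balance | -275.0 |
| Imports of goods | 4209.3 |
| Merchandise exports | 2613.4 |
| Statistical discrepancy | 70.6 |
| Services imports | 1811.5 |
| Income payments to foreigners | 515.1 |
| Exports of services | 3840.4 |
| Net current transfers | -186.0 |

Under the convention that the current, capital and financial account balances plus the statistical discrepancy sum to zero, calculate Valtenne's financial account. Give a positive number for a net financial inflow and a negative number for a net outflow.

-334.0

Goods balance = 2613.4 - 4209.3 = -1595.9
Services balance = 3840.4 - 1811.5 = 2028.9
Trade balance (goods + services) = -1595.9 + 2028.9 = 433.0
Net primary income = 806.5 - 515.1 = 291.4
Net secondary income = -186.0
Current account = 433.0 + 291.4 + (-186.0) = 538.4
Financial account = -(538.4 + (-275.0) + 70.6) = -334.0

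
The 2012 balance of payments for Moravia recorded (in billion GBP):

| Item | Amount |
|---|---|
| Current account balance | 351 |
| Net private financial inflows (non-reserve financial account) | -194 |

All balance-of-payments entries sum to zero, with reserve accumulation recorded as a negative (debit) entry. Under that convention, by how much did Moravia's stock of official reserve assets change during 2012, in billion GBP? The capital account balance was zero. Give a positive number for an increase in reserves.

157

Official reserve transactions balance = -(351 + (-194)) = -157
An accumulation of reserves is recorded as a debit (negative entry), so the change in the stock of reserves is the negative of that balance.
Change in official reserves = -(-157) = 157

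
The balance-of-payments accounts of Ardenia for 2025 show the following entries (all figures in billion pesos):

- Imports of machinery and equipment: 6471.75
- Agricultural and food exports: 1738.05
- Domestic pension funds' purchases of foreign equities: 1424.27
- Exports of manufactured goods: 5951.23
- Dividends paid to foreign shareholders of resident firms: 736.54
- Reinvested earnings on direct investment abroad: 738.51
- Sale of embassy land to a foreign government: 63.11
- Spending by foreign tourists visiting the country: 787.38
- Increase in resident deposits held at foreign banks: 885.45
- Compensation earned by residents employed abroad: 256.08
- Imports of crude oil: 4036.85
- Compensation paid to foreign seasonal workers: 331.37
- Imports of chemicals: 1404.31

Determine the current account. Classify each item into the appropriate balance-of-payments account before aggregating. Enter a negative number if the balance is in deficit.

-3509.57

Goods: 1738.05 + 5951.23 - 6471.75 - 4036.85 - 1404.31 = -4223.63
Services: 787.38
Primary income: -736.54 - 331.37 + 738.51 + 256.08 = -73.32
Current account = (-4223.63) + 787.38 + (-73.32) = -3509.57
(Excluded from the current account — financial account: domestic pension funds' purchases of foreign equities 1424.27, increase in resident deposits held at foreign banks 885.45; capital account: sale of embassy land to a foreign government 63.11.)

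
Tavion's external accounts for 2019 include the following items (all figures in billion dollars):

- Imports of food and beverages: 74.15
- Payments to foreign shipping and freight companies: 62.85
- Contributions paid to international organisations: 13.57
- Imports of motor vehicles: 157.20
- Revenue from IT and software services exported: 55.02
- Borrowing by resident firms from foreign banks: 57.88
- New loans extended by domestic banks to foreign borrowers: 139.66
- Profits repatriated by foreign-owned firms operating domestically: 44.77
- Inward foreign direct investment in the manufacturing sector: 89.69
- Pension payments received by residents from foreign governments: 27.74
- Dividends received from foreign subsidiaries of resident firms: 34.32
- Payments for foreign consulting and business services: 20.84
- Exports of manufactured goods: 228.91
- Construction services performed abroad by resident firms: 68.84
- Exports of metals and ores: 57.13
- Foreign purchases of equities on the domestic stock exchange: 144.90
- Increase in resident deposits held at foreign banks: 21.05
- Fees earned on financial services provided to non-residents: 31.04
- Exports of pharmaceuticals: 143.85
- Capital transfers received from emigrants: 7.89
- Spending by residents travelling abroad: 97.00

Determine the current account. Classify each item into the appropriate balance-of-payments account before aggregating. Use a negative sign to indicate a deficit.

176.47

Goods: -74.15 + 143.85 - 157.20 + 57.13 + 228.91 = 198.54
Services: -20.84 + 68.84 + 55.02 - 97.00 - 62.85 + 31.04 = -25.79
Primary income: 34.32 - 44.77 = -10.45
Secondary income: -13.57 + 27.74 = 14.17
Current account = 198.54 + (-25.79) + (-10.45) + 14.17 = 176.47
(Excluded from the current account — financial account: borrowing by resident firms from foreign banks 57.88, new loans extended by domestic banks to foreign borrowers 139.66, inward foreign direct investment in the manufacturing sector 89.69, foreign purchases of equities on the domestic stock exchange 144.90, increase in resident deposits held at foreign banks 21.05; capital account: capital transfers received from emigrants 7.89.)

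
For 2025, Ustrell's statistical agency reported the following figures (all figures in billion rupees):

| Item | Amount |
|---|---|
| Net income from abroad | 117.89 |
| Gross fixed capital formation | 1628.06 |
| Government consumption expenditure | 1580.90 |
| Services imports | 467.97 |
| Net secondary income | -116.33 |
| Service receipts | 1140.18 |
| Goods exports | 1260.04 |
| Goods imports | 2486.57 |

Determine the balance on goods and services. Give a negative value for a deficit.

Goods balance = 1260.04 - 2486.57 = -1226.53
Services balance = 1140.18 - 467.97 = 672.21
Trade balance (goods + services) = -1226.53 + 672.21 = -554.32

-554.32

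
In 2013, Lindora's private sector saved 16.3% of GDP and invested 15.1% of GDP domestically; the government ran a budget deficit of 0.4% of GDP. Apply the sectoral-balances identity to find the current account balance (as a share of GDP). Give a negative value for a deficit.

0.8

By the sectoral-balances identity, CA = (S_private - I) + (T - G).
Private balance = 16.3 - 15.1 = 1.2
Government balance (T - G) = -0.4
CA = 1.2 + (-0.4) = 0.8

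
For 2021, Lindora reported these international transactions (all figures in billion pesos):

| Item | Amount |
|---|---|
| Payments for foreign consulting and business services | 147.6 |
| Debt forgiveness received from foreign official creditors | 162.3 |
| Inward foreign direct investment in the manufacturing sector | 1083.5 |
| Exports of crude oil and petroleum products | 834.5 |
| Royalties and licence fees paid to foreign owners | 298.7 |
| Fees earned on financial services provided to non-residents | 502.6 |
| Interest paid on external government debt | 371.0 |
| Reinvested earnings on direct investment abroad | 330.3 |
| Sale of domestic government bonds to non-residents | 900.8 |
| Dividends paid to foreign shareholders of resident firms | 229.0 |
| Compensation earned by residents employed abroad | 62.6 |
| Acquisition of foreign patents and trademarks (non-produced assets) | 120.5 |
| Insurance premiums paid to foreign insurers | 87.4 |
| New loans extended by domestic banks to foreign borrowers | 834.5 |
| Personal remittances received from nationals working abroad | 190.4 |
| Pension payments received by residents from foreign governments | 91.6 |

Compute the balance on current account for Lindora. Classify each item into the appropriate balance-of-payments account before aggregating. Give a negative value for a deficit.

878.3

Goods: 834.5
Services: -87.4 + 502.6 - 147.6 - 298.7 = -31.1
Primary income: 330.3 + 62.6 - 229.0 - 371.0 = -207.1
Secondary income: 91.6 + 190.4 = 282.0
Current account = 834.5 + (-31.1) + (-207.1) + 282.0 = 878.3
(Excluded from the current account — capital account: debt forgiveness received from foreign official creditors 162.3, acquisition of foreign patents and trademarks (non-produced assets) 120.5; financial account: inward foreign direct investment in the manufacturing sector 1083.5, sale of domestic government bonds to non-residents 900.8, new loans extended by domestic banks to foreign borrowers 834.5.)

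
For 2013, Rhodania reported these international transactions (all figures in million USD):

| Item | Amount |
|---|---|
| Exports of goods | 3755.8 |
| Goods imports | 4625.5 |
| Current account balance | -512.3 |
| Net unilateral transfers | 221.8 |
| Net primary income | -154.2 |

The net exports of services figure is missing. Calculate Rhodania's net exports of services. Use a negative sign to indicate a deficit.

Current account = goods balance + services balance + net primary income + net secondary income
Sum of the known components = -802.1
Net exports of services = CA - (known components) = -512.3 - (-802.1) = 289.8

289.8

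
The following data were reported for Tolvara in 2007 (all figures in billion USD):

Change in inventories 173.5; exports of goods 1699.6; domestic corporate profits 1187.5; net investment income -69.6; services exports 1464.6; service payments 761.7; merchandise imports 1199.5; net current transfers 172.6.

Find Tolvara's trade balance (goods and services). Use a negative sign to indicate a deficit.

1203.0

Goods balance = 1699.6 - 1199.5 = 500.1
Services balance = 1464.6 - 761.7 = 702.9
Trade balance (goods + services) = 500.1 + 702.9 = 1203.0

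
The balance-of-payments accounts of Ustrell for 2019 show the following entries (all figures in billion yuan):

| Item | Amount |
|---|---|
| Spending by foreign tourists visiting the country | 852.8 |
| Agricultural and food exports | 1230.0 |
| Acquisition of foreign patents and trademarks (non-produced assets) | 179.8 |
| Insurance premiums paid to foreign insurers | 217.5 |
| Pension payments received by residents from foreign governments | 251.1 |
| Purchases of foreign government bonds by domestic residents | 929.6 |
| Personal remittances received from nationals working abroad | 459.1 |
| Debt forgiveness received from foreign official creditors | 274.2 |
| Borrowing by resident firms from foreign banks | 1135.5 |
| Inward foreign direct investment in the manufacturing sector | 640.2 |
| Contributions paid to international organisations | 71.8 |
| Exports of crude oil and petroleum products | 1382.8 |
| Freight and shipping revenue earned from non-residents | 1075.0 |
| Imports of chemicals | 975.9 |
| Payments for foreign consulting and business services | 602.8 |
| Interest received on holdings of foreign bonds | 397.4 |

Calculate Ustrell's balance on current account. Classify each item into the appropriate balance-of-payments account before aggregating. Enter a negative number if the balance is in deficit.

Goods: 1382.8 + 1230.0 - 975.9 = 1636.9
Services: -217.5 + 852.8 + 1075.0 - 602.8 = 1107.5
Primary income: 397.4
Secondary income: 459.1 - 71.8 + 251.1 = 638.4
Current account = 1636.9 + 1107.5 + 397.4 + 638.4 = 3780.2
(Excluded from the current account — capital account: acquisition of foreign patents and trademarks (non-produced assets) 179.8, debt forgiveness received from foreign official creditors 274.2; financial account: purchases of foreign government bonds by domestic residents 929.6, borrowing by resident firms from foreign banks 1135.5, inward foreign direct investment in the manufacturing sector 640.2.)

3780.2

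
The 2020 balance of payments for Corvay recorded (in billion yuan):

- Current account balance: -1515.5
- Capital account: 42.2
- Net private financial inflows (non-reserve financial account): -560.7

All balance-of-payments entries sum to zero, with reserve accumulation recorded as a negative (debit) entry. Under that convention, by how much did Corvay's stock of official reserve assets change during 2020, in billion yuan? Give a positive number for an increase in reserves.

-2034.0

Official reserve transactions balance = -((-1515.5) + 42.2 + (-560.7)) = 2034.0
An accumulation of reserves is recorded as a debit (negative entry), so the change in the stock of reserves is the negative of that balance.
Change in official reserves = -(2034.0) = -2034.0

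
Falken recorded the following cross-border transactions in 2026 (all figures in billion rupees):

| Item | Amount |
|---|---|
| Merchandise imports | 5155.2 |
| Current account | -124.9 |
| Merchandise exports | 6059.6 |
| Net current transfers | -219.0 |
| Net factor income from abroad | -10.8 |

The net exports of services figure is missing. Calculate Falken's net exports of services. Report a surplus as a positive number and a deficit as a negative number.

-799.5

Current account = goods balance + services balance + net primary income + net secondary income
Sum of the known components = 674.6
Net exports of services = CA - (known components) = -124.9 - 674.6 = -799.5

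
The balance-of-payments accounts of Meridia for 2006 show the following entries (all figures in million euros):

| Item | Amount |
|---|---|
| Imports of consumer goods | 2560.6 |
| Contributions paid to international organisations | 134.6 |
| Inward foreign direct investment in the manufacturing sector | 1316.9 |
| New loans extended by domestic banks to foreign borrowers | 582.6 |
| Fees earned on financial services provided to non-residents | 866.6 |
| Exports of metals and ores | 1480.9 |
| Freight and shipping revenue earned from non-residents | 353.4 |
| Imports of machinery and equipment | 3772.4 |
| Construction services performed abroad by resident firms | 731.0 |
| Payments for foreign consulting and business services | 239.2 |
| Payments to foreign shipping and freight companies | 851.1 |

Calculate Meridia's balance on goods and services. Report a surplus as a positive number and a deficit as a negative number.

Goods: -3772.4 - 2560.6 + 1480.9 = -4852.1
Services: -851.1 + 353.4 - 239.2 + 866.6 + 731.0 = 860.7
Trade balance = -4852.1 + 860.7 = -3991.4
(Excluded from the trade balance — secondary income: contributions paid to international organisations 134.6; financial account: inward foreign direct investment in the manufacturing sector 1316.9, new loans extended by domestic banks to foreign borrowers 582.6.)

-3991.4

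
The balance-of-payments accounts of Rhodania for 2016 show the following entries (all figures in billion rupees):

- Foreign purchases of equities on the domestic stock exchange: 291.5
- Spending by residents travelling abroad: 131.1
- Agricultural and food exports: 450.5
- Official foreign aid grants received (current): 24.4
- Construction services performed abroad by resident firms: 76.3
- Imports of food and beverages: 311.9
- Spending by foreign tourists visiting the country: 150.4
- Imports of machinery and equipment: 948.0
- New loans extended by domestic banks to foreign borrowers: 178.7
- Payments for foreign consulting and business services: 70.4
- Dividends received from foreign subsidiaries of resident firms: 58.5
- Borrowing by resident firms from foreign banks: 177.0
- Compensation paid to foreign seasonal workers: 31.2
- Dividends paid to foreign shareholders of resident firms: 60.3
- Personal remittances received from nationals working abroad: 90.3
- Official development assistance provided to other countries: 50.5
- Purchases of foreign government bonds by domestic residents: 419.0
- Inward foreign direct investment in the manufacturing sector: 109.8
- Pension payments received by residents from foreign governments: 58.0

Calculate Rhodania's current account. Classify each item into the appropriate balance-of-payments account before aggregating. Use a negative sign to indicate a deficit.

Goods: 450.5 - 311.9 - 948.0 = -809.4
Services: -131.1 + 76.3 - 70.4 + 150.4 = 25.2
Primary income: 58.5 - 31.2 - 60.3 = -33.0
Secondary income: 24.4 + 58.0 + 90.3 - 50.5 = 122.2
Current account = (-809.4) + 25.2 + (-33.0) + 122.2 = -695.0
(Excluded from the current account — financial account: foreign purchases of equities on the domestic stock exchange 291.5, new loans extended by domestic banks to foreign borrowers 178.7, borrowing by resident firms from foreign banks 177.0, purchases of foreign government bonds by domestic residents 419.0, inward foreign direct investment in the manufacturing sector 109.8.)

-695.0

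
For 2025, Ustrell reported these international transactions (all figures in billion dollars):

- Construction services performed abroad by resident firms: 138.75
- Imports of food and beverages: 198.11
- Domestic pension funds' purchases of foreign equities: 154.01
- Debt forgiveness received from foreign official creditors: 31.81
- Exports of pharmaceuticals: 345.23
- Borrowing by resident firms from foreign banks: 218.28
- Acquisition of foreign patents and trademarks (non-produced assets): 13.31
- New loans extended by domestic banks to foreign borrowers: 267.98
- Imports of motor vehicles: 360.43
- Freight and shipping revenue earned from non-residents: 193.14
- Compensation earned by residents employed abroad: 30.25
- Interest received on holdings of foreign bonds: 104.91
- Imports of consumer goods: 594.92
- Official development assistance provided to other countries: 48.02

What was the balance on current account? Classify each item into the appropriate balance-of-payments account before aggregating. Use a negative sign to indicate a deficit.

-389.20

Goods: -198.11 - 594.92 - 360.43 + 345.23 = -808.23
Services: 138.75 + 193.14 = 331.89
Primary income: 30.25 + 104.91 = 135.16
Secondary income: -48.02
Current account = (-808.23) + 331.89 + 135.16 + (-48.02) = -389.20
(Excluded from the current account — financial account: domestic pension funds' purchases of foreign equities 154.01, borrowing by resident firms from foreign banks 218.28, new loans extended by domestic banks to foreign borrowers 267.98; capital account: debt forgiveness received from foreign official creditors 31.81, acquisition of foreign patents and trademarks (non-produced assets) 13.31.)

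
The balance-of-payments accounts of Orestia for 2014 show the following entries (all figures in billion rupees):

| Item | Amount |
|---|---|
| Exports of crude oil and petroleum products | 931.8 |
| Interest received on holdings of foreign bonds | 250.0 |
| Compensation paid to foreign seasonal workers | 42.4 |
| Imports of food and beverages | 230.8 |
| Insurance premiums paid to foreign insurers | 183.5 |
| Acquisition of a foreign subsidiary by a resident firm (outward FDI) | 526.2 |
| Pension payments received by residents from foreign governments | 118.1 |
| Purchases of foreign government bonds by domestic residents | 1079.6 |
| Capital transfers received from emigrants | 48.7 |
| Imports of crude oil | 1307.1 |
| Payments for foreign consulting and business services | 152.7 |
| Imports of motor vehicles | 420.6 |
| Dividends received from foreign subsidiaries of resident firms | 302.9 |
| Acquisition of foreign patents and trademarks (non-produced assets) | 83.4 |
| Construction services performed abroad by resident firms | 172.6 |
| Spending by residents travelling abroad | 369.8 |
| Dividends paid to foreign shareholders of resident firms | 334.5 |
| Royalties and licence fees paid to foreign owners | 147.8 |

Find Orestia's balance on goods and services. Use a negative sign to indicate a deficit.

Goods: 931.8 - 1307.1 - 420.6 - 230.8 = -1026.7
Services: -369.8 + 172.6 - 147.8 - 152.7 - 183.5 = -681.2
Trade balance = -1026.7 + (-681.2) = -1707.9
(Excluded from the trade balance — primary income: interest received on holdings of foreign bonds 250.0, compensation paid to foreign seasonal workers 42.4, dividends received from foreign subsidiaries of resident firms 302.9, dividends paid to foreign shareholders of resident firms 334.5; financial account: acquisition of a foreign subsidiary by a resident firm (outward FDI) 526.2, purchases of foreign government bonds by domestic residents 1079.6; secondary income: pension payments received by residents from foreign governments 118.1; capital account: capital transfers received from emigrants 48.7, acquisition of foreign patents and trademarks (non-produced assets) 83.4.)

-1707.9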